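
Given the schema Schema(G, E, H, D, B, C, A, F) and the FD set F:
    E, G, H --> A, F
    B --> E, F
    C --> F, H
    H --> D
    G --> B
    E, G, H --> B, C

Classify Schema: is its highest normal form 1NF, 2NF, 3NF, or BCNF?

Candidate keys: {C, G}, {G, H}. Prime attributes: {C, G, H}.
B --> E, F: {B}⁺ = {B, E, F}, which is not all of the attributes, so the left side is not a superkey — BCNF is violated.
Because {E, F} are non-prime and the left side of B --> E, F is not a superkey, the relation is not in 3NF.
The proper key subset {C} of {C, G} determines non-prime {D, F}, so the relation is not even in 2NF.

1NF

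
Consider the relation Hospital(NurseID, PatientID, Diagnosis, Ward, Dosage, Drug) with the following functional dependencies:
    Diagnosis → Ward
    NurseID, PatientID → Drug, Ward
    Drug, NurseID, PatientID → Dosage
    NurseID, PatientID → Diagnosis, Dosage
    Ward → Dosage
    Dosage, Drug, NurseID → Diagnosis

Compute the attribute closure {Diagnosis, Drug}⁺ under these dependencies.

{Diagnosis, Dosage, Drug, Ward}

Start with {Diagnosis, Drug}.
Diagnosis → Ward applies; add {Ward} → now {Diagnosis, Drug, Ward}.
Ward → Dosage applies; add {Dosage} → now {Diagnosis, Dosage, Drug, Ward}.
No further FD applies.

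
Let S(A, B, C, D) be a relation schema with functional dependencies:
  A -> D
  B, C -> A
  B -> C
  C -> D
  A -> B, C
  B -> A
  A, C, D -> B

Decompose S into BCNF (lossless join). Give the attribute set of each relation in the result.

Candidate keys of the original relation: {A}, {B}.
Within {A, B, C, D}: {C}⁺ ∩ {A, B, C, D} = {C, D}, not the whole set, so C -> D violates BCNF; decompose into {C, D} and {A, B, C}.
{C, D} is in BCNF.
{A, B, C} is in BCNF.

{A, B, C}; {C, D}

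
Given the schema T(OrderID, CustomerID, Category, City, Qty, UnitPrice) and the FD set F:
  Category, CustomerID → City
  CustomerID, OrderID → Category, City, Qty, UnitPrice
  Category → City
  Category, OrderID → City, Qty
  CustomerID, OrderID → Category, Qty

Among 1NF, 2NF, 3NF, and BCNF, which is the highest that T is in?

Candidate key: {CustomerID, OrderID}. Prime attributes: {CustomerID, OrderID}.
For Category, CustomerID → City we have {Category, CustomerID}⁺ = {Category, City, CustomerID}; {Category, CustomerID} is not a superkey, so BCNF fails.
Category, CustomerID → City determines the non-prime attribute {City} from a non-superkey — 3NF is violated.
No non-prime attribute depends on a proper subset of any candidate key, so 2NF holds.

2NF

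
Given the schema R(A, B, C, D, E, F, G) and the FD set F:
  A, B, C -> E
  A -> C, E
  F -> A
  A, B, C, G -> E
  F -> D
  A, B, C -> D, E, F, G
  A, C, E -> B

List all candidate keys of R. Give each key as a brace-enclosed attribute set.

{A}⁺ = {A, B, C, D, E, F, G} — all of the relation — so {A} is a candidate key.
{F}⁺ = {A, B, C, D, E, F, G} — all of the relation — so {F} is a candidate key.
These are minimal and exhaustive — every other superkey contains one of them.

{A}, {F}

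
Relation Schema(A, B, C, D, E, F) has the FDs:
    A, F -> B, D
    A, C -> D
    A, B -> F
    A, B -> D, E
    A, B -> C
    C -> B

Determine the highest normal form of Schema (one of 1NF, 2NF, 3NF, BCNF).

3NF

Candidate keys: {A, B}, {A, C}, {A, F}. Prime attributes: {A, B, C, F}.
C -> B: {C}⁺ = {B, C}, which is not all of the attributes, so the left side is not a superkey — BCNF is violated.
Its right-hand attributes {B} are all prime, as are those of every other non-superkey FD — the relation is in 3NF.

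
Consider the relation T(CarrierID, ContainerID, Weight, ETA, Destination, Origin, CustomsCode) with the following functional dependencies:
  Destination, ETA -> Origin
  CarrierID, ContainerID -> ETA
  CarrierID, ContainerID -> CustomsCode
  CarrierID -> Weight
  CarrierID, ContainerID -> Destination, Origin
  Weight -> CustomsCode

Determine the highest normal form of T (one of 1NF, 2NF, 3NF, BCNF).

Candidate key: {CarrierID, ContainerID}. Prime attributes: {CarrierID, ContainerID}.
For Destination, ETA -> Origin we have {Destination, ETA}⁺ = {Destination, ETA, Origin}; {Destination, ETA} is not a superkey, so BCNF fails.
Because {Origin} is non-prime and the left side of Destination, ETA -> Origin is not a superkey, the relation is not in 3NF.
The proper key subset {CarrierID} of {CarrierID, ContainerID} determines non-prime {CustomsCode, Weight}, so the relation is not even in 2NF.

1NF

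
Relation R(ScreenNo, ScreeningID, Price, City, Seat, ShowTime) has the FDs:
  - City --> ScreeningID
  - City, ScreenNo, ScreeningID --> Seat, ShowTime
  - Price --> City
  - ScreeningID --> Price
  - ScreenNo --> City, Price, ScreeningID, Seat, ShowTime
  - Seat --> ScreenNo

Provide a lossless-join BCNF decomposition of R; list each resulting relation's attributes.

{City, Price, ScreeningID}; {City, ScreenNo, Seat, ShowTime}

Candidate keys of the original relation: {ScreenNo}, {Seat}.
In {City, Price, ScreenNo, ScreeningID, Seat, ShowTime}, {City} is not a superkey ({City}⁺ restricted to this set is {City, Price, ScreeningID}), so split on City --> Price, ScreeningID into {City, Price, ScreeningID} and {City, ScreenNo, Seat, ShowTime}.
{City, Price, ScreeningID} has no BCNF violation.
{City, ScreenNo, Seat, ShowTime} has no BCNF violation.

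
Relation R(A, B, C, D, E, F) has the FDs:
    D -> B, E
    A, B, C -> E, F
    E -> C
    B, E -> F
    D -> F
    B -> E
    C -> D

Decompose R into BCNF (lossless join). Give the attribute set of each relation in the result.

Candidate keys of the original relation: {A, B}, {A, C}, {A, D}, {A, E}.
Within {A, B, C, D, E, F}: {D}⁺ ∩ {A, B, C, D, E, F} = {B, C, D, E, F}, not the whole set, so D -> B, C, E, F violates BCNF; decompose into {B, C, D, E, F} and {A, D}.
{B, C, D, E, F} is in BCNF.
{A, D} is in BCNF.

{A, D}; {B, C, D, E, F}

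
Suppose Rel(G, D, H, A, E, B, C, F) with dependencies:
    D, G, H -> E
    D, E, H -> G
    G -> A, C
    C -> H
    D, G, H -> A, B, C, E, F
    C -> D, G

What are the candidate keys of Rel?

{C}, {D, E, H}, {G}

{C} is a candidate key since {C}⁺ = {A, B, C, D, E, F, G, H} covers every attribute.
{G} is a candidate key since {G}⁺ = {A, B, C, D, E, F, G, H} covers every attribute.
{D, E, H} is a candidate key since {D, E, H}⁺ = {A, B, C, D, E, F, G, H} covers every attribute.
Any other superkey properly contains one of these, so there are no further candidate keys.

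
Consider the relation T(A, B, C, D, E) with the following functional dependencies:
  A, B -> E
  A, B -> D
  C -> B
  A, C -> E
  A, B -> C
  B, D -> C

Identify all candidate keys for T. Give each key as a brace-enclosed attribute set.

No FD produces {A}, so it must be in every candidate key.
{A, B} is a candidate key since {A, B}⁺ = {A, B, C, D, E} covers every attribute.
{A, C} is a candidate key since {A, C}⁺ = {A, B, C, D, E} covers every attribute.
No proper subset of any of these is a key, and no other minimal superkey exists.

{A, B}, {A, C}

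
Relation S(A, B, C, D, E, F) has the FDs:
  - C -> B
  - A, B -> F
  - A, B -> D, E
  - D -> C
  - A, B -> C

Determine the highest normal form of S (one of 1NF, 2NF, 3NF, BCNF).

3NF

Candidate keys: {A, B}, {A, C}, {A, D}. Prime attributes: {A, B, C, D}.
C -> B breaks BCNF: {C}⁺ = {B, C}, so {C} is not a superkey.
Since {B} ⊆ prime attributes and every other non-superkey FD also has a prime right side, the schema is in 3NF.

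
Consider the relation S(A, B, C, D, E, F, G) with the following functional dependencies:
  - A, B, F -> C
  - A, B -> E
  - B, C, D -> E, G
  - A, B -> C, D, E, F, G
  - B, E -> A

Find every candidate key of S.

{A, B}, {B, C, D}, {B, E}

No FD produces {B}, so it must be in every candidate key.
{A, B} is a candidate key since {A, B}⁺ = {A, B, C, D, E, F, G} covers every attribute.
{B, E} is a candidate key since {B, E}⁺ = {A, B, C, D, E, F, G} covers every attribute.
{B, C, D} is a candidate key since {B, C, D}⁺ = {A, B, C, D, E, F, G} covers every attribute.
These are minimal and exhaustive — every other superkey contains one of them.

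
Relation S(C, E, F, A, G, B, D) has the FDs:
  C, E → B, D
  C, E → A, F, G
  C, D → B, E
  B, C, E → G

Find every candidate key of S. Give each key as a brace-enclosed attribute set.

{C, D}, {C, E}

{C} never appears on the right of any FD, so every key must include it.
{C, D} is a candidate key since {C, D}⁺ = {A, B, C, D, E, F, G} covers every attribute.
{C, E} is a candidate key since {C, E}⁺ = {A, B, C, D, E, F, G} covers every attribute.
No proper subset of any of these is a key, and no other minimal superkey exists.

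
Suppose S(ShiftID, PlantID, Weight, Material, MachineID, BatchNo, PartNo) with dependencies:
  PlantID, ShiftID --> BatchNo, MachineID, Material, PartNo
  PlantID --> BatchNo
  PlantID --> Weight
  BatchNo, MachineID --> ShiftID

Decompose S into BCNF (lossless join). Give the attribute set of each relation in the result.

Candidate keys of the original relation: {MachineID, PlantID}, {PlantID, ShiftID}.
{BatchNo, MachineID, Material, PartNo, PlantID, ShiftID, Weight}: {PlantID} determines {BatchNo, PlantID, Weight} here but is not a superkey — split on PlantID --> BatchNo, Weight, giving {BatchNo, PlantID, Weight} and {MachineID, Material, PartNo, PlantID, ShiftID}.
{BatchNo, PlantID, Weight}: every determinant is a superkey — BCNF.
{MachineID, Material, PartNo, PlantID, ShiftID}: every determinant is a superkey — BCNF.

{BatchNo, PlantID, Weight}; {MachineID, Material, PartNo, PlantID, ShiftID}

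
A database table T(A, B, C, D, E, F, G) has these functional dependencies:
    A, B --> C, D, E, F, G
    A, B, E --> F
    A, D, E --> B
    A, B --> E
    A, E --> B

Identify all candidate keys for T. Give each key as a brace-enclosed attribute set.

No FD produces {A}, so it must be in every candidate key.
{A, B} is a candidate key since {A, B}⁺ = {A, B, C, D, E, F, G} covers every attribute.
{A, E} is a candidate key since {A, E}⁺ = {A, B, C, D, E, F, G} covers every attribute.
No proper subset of any of these is a key, and no other minimal superkey exists.

{A, B}, {A, E}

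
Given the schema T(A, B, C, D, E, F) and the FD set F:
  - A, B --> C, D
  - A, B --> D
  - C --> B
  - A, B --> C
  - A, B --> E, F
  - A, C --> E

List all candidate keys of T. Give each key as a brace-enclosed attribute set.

{A, B}, {A, C}

{A} never appears on the right of any FD, so every key must include it.
Closure of {A, B} is {A, B, C, D, E, F}, the whole schema; {A, B} is a candidate key.
Closure of {A, C} is {A, B, C, D, E, F}, the whole schema; {A, C} is a candidate key.
No proper subset of any of these is a key, and no other minimal superkey exists.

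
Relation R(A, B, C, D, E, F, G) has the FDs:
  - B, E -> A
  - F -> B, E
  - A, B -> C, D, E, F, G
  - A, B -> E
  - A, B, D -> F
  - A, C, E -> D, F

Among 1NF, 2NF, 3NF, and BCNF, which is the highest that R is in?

Candidate keys: {A, B}, {A, C, E}, {B, E}, {F}. Prime attributes: {A, B, C, E, F}.
The left-hand side of every FD is a superkey, so BCNF is satisfied.

BCNF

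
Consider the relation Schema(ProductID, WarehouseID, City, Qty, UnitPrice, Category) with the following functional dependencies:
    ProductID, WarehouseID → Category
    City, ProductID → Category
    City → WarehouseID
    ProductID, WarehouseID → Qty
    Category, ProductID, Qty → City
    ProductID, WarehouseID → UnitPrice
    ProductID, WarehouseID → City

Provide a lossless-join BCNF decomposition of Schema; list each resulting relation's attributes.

{Category, City, ProductID, Qty, UnitPrice}; {City, WarehouseID}

Candidate keys of the original relation: {Category, ProductID, Qty}, {City, ProductID}, {ProductID, WarehouseID}.
{Category, City, ProductID, Qty, UnitPrice, WarehouseID}: {City} determines {City, WarehouseID} here but is not a superkey — split on City → WarehouseID, giving {City, WarehouseID} and {Category, City, ProductID, Qty, UnitPrice}.
{City, WarehouseID} has no BCNF violation.
{Category, City, ProductID, Qty, UnitPrice} has no BCNF violation.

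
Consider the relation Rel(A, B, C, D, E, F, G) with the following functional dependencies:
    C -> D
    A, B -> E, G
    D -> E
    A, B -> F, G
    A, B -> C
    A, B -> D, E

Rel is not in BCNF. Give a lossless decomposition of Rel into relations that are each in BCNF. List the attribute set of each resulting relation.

{A, B, C, F, G}; {C, D}; {D, E}

Candidate key of the original relation: {A, B}.
In {A, B, C, D, E, F, G}, {C} is not a superkey ({C}⁺ restricted to this set is {C, D, E}), so split on C -> D, E into {C, D, E} and {A, B, C, F, G}.
In {C, D, E}, {D} is not a superkey ({D}⁺ restricted to this set is {D, E}), so split on D -> E into {D, E} and {C, D}.
{D, E} has no BCNF violation.
{C, D} has no BCNF violation.
{A, B, C, F, G} has no BCNF violation.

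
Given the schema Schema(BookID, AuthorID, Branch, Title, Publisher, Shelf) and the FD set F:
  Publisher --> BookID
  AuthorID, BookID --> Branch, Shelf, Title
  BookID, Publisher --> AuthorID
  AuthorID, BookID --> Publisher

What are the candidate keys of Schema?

{AuthorID, BookID}, {Publisher}

{Publisher} is a candidate key since {Publisher}⁺ = {AuthorID, BookID, Branch, Publisher, Shelf, Title} covers every attribute.
{AuthorID, BookID} is a candidate key since {AuthorID, BookID}⁺ = {AuthorID, BookID, Branch, Publisher, Shelf, Title} covers every attribute.
No proper subset of any of these is a key, and no other minimal superkey exists.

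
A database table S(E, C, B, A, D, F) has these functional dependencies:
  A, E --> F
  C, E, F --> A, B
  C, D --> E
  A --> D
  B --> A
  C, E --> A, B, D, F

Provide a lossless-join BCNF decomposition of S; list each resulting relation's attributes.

{A, B}; {A, D}; {A, E, F}; {B, C, E}

Candidate keys of the original relation: {A, C}, {B, C}, {C, D}, {C, E}.
In {A, B, C, D, E, F}, {A, E} is not a superkey ({A, E}⁺ restricted to this set is {A, D, E, F}), so split on A, E --> D, F into {A, D, E, F} and {A, B, C, E}.
In {A, D, E, F}, {A} is not a superkey ({A}⁺ restricted to this set is {A, D}), so split on A --> D into {A, D} and {A, E, F}.
{A, D}: every determinant is a superkey — BCNF.
{A, E, F}: every determinant is a superkey — BCNF.
In {A, B, C, E}, {B} is not a superkey ({B}⁺ restricted to this set is {A, B}), so split on B --> A into {A, B} and {B, C, E}.
{A, B}: every determinant is a superkey — BCNF.
{B, C, E}: every determinant is a superkey — BCNF.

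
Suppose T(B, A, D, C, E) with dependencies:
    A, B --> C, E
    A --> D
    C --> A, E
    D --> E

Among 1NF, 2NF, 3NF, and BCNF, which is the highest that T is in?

1NF

Candidate keys: {A, B}, {B, C}. Prime attributes: {A, B, C}.
For A --> D we have {A}⁺ = {A, D, E}; {A} is not a superkey, so BCNF fails.
A --> D has non-prime {D} on the right and a non-superkey on the left, so 3NF fails.
The proper key subset {A} of {A, B} determines non-prime {D, E}, so the relation is not even in 2NF.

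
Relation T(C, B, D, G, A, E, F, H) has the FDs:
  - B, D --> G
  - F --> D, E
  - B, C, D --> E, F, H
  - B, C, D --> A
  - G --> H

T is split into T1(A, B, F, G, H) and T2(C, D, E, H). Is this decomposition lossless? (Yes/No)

No

The shared attributes are {H} and {H}⁺ = {H}.
The closure covers neither T1 nor T2 entirely; the join is not lossless.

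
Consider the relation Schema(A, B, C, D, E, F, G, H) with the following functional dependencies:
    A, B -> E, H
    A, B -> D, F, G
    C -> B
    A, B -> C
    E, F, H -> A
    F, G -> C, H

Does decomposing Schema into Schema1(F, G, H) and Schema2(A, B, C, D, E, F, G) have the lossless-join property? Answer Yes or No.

Common attributes: {F, G}; their closure is {B, C, F, G, H}.
Schema1 is contained in that closure, so Schema1 ∩ Schema2 -> Schema1 holds and the join is lossless.

Yes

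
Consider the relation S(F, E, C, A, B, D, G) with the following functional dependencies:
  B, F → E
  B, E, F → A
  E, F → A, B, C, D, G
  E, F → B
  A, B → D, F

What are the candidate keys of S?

{A, B}, {B, F}, {E, F}

{A, B}⁺ = {A, B, C, D, E, F, G} — all of the relation — so {A, B} is a candidate key.
{B, F}⁺ = {A, B, C, D, E, F, G} — all of the relation — so {B, F} is a candidate key.
{E, F}⁺ = {A, B, C, D, E, F, G} — all of the relation — so {E, F} is a candidate key.
No proper subset of any of these is a key, and no other minimal superkey exists.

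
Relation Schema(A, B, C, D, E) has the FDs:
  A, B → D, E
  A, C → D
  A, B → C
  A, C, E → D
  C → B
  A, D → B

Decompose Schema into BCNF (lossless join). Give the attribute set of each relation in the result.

{A, C, D, E}; {B, C}

Candidate keys of the original relation: {A, B}, {A, C}, {A, D}.
In {A, B, C, D, E}, {C} is not a superkey ({C}⁺ restricted to this set is {B, C}), so split on C → B into {B, C} and {A, C, D, E}.
{B, C} is in BCNF.
{A, C, D, E} is in BCNF.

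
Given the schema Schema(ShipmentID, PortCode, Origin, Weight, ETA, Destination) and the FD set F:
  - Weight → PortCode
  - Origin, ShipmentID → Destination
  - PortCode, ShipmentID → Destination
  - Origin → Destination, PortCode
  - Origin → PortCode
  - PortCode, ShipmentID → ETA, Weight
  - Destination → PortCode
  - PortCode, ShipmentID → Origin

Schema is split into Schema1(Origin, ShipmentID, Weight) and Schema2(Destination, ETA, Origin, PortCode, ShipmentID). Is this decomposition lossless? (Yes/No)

Yes

Common attributes: {Origin, ShipmentID}; their closure is {Destination, ETA, Origin, PortCode, ShipmentID, Weight}.
Since Schema1 ⊆ {Destination, ETA, Origin, PortCode, ShipmentID, Weight}, the intersection is a superkey of Schema1; the decomposition is lossless.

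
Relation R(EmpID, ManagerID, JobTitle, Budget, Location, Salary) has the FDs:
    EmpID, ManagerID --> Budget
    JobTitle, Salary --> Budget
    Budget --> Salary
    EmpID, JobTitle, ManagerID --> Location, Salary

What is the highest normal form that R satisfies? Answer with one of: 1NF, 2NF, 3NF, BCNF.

1NF

Candidate key: {EmpID, JobTitle, ManagerID}. Prime attributes: {EmpID, JobTitle, ManagerID}.
EmpID, ManagerID --> Budget breaks BCNF: {EmpID, ManagerID}⁺ = {Budget, EmpID, ManagerID, Salary}, so {EmpID, ManagerID} is not a superkey.
EmpID, ManagerID --> Budget has non-prime {Budget} on the right and a non-superkey on the left, so 3NF fails.
{EmpID, ManagerID} is a proper subset of the key {EmpID, JobTitle, ManagerID}, and {EmpID, ManagerID}⁺ contains the non-prime attributes {Budget, Salary} — a partial dependency, so 2NF is violated.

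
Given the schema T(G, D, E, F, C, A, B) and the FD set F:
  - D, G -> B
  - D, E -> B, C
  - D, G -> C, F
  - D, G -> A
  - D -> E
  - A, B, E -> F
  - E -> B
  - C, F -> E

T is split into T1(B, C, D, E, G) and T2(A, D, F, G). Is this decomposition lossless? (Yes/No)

Yes

T1 ∩ T2 = {D, G}; its closure under F is {A, B, C, D, E, F, G}.
Since T1 ⊆ {A, B, C, D, E, F, G}, the intersection is a superkey of T1; the decomposition is lossless.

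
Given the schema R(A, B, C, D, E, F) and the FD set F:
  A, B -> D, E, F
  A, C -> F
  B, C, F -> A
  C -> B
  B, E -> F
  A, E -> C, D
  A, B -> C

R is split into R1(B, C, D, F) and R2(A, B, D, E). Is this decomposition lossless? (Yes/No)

The shared attributes are {B, D} and {B, D}⁺ = {B, D}.
The closure covers neither R1 nor R2 entirely; the join is not lossless.

No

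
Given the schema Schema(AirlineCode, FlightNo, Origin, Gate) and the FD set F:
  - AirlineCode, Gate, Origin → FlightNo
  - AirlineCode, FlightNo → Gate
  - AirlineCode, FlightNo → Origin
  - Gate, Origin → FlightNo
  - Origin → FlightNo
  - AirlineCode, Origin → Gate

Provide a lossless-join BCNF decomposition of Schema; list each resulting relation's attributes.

Candidate keys of the original relation: {AirlineCode, FlightNo}, {AirlineCode, Origin}.
In {AirlineCode, FlightNo, Gate, Origin}, {Gate, Origin} is not a superkey ({Gate, Origin}⁺ restricted to this set is {FlightNo, Gate, Origin}), so split on Gate, Origin → FlightNo into {FlightNo, Gate, Origin} and {AirlineCode, Gate, Origin}.
In {FlightNo, Gate, Origin}, {Origin} is not a superkey ({Origin}⁺ restricted to this set is {FlightNo, Origin}), so split on Origin → FlightNo into {FlightNo, Origin} and {Gate, Origin}.
{FlightNo, Origin} is in BCNF.
{Gate, Origin} is in BCNF.
{AirlineCode, Gate, Origin} is in BCNF.

{AirlineCode, Gate, Origin}; {FlightNo, Origin}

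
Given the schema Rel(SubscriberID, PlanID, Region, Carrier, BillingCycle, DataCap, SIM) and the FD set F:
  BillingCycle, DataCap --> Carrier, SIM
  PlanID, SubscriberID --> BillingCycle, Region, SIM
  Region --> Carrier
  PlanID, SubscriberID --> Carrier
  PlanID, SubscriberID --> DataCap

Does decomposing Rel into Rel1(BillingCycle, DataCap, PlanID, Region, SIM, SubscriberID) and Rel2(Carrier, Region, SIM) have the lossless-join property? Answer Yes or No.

Yes

Common attributes: {Region, SIM}; their closure is {Carrier, Region, SIM}.
Rel2 is contained in that closure, so Rel1 ∩ Rel2 --> Rel2 holds and the join is lossless.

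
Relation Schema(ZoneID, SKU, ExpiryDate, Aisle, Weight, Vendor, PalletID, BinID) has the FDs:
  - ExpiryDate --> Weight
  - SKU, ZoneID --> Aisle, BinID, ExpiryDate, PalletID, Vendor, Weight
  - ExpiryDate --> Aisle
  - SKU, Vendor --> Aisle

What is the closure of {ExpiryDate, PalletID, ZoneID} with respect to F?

{Aisle, ExpiryDate, PalletID, Weight, ZoneID}

Start with {ExpiryDate, PalletID, ZoneID}.
ExpiryDate --> Weight applies; add {Weight} → now {ExpiryDate, PalletID, Weight, ZoneID}.
ExpiryDate --> Aisle applies; add {Aisle} → now {Aisle, ExpiryDate, PalletID, Weight, ZoneID}.
No further FD applies.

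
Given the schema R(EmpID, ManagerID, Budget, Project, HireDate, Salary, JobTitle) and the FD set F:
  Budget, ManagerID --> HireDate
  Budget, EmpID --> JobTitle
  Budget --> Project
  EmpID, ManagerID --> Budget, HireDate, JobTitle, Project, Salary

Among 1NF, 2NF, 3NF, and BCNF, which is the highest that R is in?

Candidate key: {EmpID, ManagerID}. Prime attributes: {EmpID, ManagerID}.
For Budget, ManagerID --> HireDate we have {Budget, ManagerID}⁺ = {Budget, HireDate, ManagerID, Project}; {Budget, ManagerID} is not a superkey, so BCNF fails.
Budget, ManagerID --> HireDate has non-prime {HireDate} on the right and a non-superkey on the left, so 3NF fails.
Checking every proper subset of each key, none determines a non-prime attribute — 2NF is satisfied.

2NF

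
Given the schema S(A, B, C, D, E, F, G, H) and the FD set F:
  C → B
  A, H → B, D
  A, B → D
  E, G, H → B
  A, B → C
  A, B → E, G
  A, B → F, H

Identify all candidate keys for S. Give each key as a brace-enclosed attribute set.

{A} never appears on the right of any FD, so every key must include it.
{A, B}⁺ = {A, B, C, D, E, F, G, H} — all of the relation — so {A, B} is a candidate key.
{A, C}⁺ = {A, B, C, D, E, F, G, H} — all of the relation — so {A, C} is a candidate key.
{A, H}⁺ = {A, B, C, D, E, F, G, H} — all of the relation — so {A, H} is a candidate key.
Any other superkey properly contains one of these, so there are no further candidate keys.

{A, B}, {A, C}, {A, H}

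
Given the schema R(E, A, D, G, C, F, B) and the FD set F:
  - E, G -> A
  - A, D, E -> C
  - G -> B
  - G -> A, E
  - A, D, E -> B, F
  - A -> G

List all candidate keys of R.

{A, D}, {D, G}

No FD produces {D}, so it must be in every candidate key.
{A, D} is a candidate key since {A, D}⁺ = {A, B, C, D, E, F, G} covers every attribute.
{D, G} is a candidate key since {D, G}⁺ = {A, B, C, D, E, F, G} covers every attribute.
No proper subset of any of these is a key, and no other minimal superkey exists.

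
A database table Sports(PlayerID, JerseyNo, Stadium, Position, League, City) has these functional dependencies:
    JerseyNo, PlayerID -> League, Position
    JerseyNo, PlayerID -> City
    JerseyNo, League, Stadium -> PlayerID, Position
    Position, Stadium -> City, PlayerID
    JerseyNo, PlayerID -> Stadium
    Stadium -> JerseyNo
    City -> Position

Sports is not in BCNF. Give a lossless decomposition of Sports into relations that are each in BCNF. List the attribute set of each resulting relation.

{City, League, PlayerID, Stadium}; {City, Position}; {JerseyNo, Stadium}

Candidate keys of the original relation: {City, Stadium}, {JerseyNo, PlayerID}, {League, Stadium}, {PlayerID, Stadium}, {Position, Stadium}.
Within {City, JerseyNo, League, PlayerID, Position, Stadium}: {Stadium}⁺ ∩ {City, JerseyNo, League, PlayerID, Position, Stadium} = {JerseyNo, Stadium}, not the whole set, so Stadium -> JerseyNo violates BCNF; decompose into {JerseyNo, Stadium} and {City, League, PlayerID, Position, Stadium}.
{JerseyNo, Stadium}: every determinant is a superkey — BCNF.
Within {City, League, PlayerID, Position, Stadium}: {City}⁺ ∩ {City, League, PlayerID, Position, Stadium} = {City, Position}, not the whole set, so City -> Position violates BCNF; decompose into {City, Position} and {City, League, PlayerID, Stadium}.
{City, Position}: every determinant is a superkey — BCNF.
{City, League, PlayerID, Stadium}: every determinant is a superkey — BCNF.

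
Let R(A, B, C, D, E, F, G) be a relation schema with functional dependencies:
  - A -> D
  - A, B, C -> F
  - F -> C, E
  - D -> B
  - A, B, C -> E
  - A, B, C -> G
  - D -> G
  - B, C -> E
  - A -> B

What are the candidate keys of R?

{A, C}, {A, F}

Attributes never on any right-hand side: {A} — every candidate key must contain it.
Closure of {A, C} is {A, B, C, D, E, F, G}, the whole schema; {A, C} is a candidate key.
Closure of {A, F} is {A, B, C, D, E, F, G}, the whole schema; {A, F} is a candidate key.
No proper subset of any of these is a key, and no other minimal superkey exists.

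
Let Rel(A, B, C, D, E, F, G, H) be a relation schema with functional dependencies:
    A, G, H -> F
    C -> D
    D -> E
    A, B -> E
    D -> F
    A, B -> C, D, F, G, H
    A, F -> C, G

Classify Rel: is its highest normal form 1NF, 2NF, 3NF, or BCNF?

2NF

Candidate key: {A, B}. Prime attributes: {A, B}.
A, G, H -> F breaks BCNF: {A, G, H}⁺ = {A, C, D, E, F, G, H}, so {A, G, H} is not a superkey.
A, G, H -> F determines the non-prime attribute {F} from a non-superkey — 3NF is violated.
No non-prime attribute depends on a proper subset of any candidate key, so 2NF holds.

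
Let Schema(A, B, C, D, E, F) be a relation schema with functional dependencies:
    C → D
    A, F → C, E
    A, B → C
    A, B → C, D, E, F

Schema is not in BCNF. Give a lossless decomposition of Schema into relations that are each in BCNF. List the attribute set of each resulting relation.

Candidate key of the original relation: {A, B}.
{A, B, C, D, E, F}: {C} determines {C, D} here but is not a superkey — split on C → D, giving {C, D} and {A, B, C, E, F}.
{C, D}: every determinant is a superkey — BCNF.
{A, B, C, E, F}: {A, F} determines {A, C, E, F} here but is not a superkey — split on A, F → C, E, giving {A, C, E, F} and {A, B, F}.
{A, C, E, F}: every determinant is a superkey — BCNF.
{A, B, F}: every determinant is a superkey — BCNF.

{A, B, F}; {A, C, E, F}; {C, D}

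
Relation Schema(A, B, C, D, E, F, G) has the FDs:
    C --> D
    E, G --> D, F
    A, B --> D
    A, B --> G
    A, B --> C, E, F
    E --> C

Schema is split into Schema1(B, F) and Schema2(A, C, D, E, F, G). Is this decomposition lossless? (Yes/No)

No

The shared attributes are {F} and {F}⁺ = {F}.
Neither Schema1 nor Schema2 is contained in that closure, so the decomposition is lossy.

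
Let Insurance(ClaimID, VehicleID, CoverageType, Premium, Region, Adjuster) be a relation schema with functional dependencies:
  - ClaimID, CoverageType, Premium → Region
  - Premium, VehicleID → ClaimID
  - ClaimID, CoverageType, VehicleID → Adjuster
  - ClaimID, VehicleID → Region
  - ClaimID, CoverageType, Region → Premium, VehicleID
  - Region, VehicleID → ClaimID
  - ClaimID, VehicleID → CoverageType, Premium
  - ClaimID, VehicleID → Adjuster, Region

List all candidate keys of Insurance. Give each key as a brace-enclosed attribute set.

{ClaimID, VehicleID} is a candidate key since {ClaimID, VehicleID}⁺ = {Adjuster, ClaimID, CoverageType, Premium, Region, VehicleID} covers every attribute.
{Premium, VehicleID} is a candidate key since {Premium, VehicleID}⁺ = {Adjuster, ClaimID, CoverageType, Premium, Region, VehicleID} covers every attribute.
{Region, VehicleID} is a candidate key since {Region, VehicleID}⁺ = {Adjuster, ClaimID, CoverageType, Premium, Region, VehicleID} covers every attribute.
{ClaimID, CoverageType, Premium} is a candidate key since {ClaimID, CoverageType, Premium}⁺ = {Adjuster, ClaimID, CoverageType, Premium, Region, VehicleID} covers every attribute.
{ClaimID, CoverageType, Region} is a candidate key since {ClaimID, CoverageType, Region}⁺ = {Adjuster, ClaimID, CoverageType, Premium, Region, VehicleID} covers every attribute.
Any other superkey properly contains one of these, so there are no further candidate keys.

{ClaimID, CoverageType, Premium}, {ClaimID, CoverageType, Region}, {ClaimID, VehicleID}, {Premium, VehicleID}, {Region, VehicleID}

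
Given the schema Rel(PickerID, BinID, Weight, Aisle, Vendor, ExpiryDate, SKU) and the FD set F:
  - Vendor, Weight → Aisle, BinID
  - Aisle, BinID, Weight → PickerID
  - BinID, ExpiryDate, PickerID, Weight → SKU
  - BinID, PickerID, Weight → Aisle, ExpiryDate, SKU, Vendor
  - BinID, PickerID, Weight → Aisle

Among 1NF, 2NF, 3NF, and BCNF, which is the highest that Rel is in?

BCNF

Candidate keys: {Aisle, BinID, Weight}, {BinID, PickerID, Weight}, {Vendor, Weight}. Prime attributes: {Aisle, BinID, PickerID, Vendor, Weight}.
Each dependency's left side is a superkey — BCNF holds.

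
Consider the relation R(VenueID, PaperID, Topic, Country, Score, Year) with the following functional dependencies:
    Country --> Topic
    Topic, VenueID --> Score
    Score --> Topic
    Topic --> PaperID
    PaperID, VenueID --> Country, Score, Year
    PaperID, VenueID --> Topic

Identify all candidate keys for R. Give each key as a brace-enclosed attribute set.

No FD produces {VenueID}, so it must be in every candidate key.
{Country, VenueID}⁺ = {Country, PaperID, Score, Topic, VenueID, Year}, which is every attribute, so {Country, VenueID} is a candidate key.
{PaperID, VenueID}⁺ = {Country, PaperID, Score, Topic, VenueID, Year}, which is every attribute, so {PaperID, VenueID} is a candidate key.
{Score, VenueID}⁺ = {Country, PaperID, Score, Topic, VenueID, Year}, which is every attribute, so {Score, VenueID} is a candidate key.
{Topic, VenueID}⁺ = {Country, PaperID, Score, Topic, VenueID, Year}, which is every attribute, so {Topic, VenueID} is a candidate key.
Any other superkey properly contains one of these, so there are no further candidate keys.

{Country, VenueID}, {PaperID, VenueID}, {Score, VenueID}, {Topic, VenueID}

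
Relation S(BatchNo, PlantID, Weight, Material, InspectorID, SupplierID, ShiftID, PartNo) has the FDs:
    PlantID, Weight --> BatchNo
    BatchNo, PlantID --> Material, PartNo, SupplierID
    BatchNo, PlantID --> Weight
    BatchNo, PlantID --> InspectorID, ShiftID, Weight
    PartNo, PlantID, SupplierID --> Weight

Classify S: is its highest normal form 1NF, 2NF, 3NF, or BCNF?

Candidate keys: {BatchNo, PlantID}, {PartNo, PlantID, SupplierID}, {PlantID, Weight}. Prime attributes: {BatchNo, PartNo, PlantID, SupplierID, Weight}.
The left-hand side of every FD is a superkey, so BCNF is satisfied.

BCNF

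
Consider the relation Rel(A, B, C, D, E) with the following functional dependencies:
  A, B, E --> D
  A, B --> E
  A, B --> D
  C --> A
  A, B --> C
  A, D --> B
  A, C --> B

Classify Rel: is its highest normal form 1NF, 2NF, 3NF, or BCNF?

Candidate keys: {A, B}, {A, D}, {C}. Prime attributes: {A, B, C, D}.
Each dependency's left side is a superkey — BCNF holds.

BCNF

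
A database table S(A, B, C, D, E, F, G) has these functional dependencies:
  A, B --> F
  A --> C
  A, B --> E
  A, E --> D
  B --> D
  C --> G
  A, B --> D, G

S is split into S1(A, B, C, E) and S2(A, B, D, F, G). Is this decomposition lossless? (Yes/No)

Yes

S1 ∩ S2 = {A, B}; its closure under F is {A, B, C, D, E, F, G}.
Since S1 ⊆ {A, B, C, D, E, F, G}, the intersection is a superkey of S1; the decomposition is lossless.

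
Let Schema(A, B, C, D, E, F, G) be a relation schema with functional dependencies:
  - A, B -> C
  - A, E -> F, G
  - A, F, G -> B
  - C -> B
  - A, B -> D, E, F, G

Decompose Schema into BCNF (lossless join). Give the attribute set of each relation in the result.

{A, C, D, E, F, G}; {B, C}

Candidate keys of the original relation: {A, B}, {A, C}, {A, E}, {A, F, G}.
Within {A, B, C, D, E, F, G}: {C}⁺ ∩ {A, B, C, D, E, F, G} = {B, C}, not the whole set, so C -> B violates BCNF; decompose into {B, C} and {A, C, D, E, F, G}.
{B, C}: every determinant is a superkey — BCNF.
{A, C, D, E, F, G}: every determinant is a superkey — BCNF.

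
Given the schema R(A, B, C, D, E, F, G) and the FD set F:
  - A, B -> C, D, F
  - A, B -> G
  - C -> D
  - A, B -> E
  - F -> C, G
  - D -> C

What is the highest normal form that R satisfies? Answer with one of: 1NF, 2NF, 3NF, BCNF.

2NF

Candidate key: {A, B}. Prime attributes: {A, B}.
For C -> D we have {C}⁺ = {C, D}; {C} is not a superkey, so BCNF fails.
C -> D has non-prime {D} on the right and a non-superkey on the left, so 3NF fails.
No non-prime attribute depends on a proper subset of any candidate key, so 2NF holds.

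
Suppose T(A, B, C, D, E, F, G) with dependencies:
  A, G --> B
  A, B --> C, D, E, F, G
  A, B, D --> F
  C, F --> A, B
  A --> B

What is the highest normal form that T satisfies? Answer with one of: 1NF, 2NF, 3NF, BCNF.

BCNF

Candidate keys: {A}, {C, F}. Prime attributes: {A, C, F}.
The left-hand side of every FD is a superkey, so BCNF is satisfied.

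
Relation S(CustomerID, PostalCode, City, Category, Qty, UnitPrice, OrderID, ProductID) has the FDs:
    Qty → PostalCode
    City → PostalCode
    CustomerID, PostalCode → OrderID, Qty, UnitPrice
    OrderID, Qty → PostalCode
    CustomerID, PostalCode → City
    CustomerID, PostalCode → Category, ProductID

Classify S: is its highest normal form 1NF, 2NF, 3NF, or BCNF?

3NF

Candidate keys: {City, CustomerID}, {CustomerID, PostalCode}, {CustomerID, Qty}. Prime attributes: {City, CustomerID, PostalCode, Qty}.
Qty → PostalCode: {Qty}⁺ = {PostalCode, Qty}, which is not all of the attributes, so the left side is not a superkey — BCNF is violated.
But every attribute on its right side ({PostalCode}) is prime, and the same holds for every other non-superkey FD, so 3NF still holds.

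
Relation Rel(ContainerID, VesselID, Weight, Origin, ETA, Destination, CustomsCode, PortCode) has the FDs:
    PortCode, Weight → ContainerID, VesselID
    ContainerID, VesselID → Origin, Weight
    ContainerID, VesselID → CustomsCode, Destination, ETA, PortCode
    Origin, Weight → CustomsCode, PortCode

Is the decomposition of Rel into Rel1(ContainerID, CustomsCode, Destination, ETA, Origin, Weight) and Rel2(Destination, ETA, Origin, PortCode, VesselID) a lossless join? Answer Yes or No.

No

The shared attributes are {Destination, ETA, Origin} and {Destination, ETA, Origin}⁺ = {Destination, ETA, Origin}.
The closure covers neither Rel1 nor Rel2 entirely; the join is not lossless.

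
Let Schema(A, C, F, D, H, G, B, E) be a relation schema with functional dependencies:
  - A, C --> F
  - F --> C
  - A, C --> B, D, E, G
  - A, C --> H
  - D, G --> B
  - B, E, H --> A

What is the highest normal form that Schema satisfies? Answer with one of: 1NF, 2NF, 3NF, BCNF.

3NF

Candidate keys: {A, C}, {A, F}, {B, C, E, H}, {B, E, F, H}, {C, D, E, G, H}, {D, E, F, G, H}. Prime attributes: {A, B, C, D, E, F, G, H}.
For F --> C we have {F}⁺ = {C, F}; {F} is not a superkey, so BCNF fails.
But every attribute on its right side ({C}) is prime, and the same holds for every other non-superkey FD, so 3NF still holds.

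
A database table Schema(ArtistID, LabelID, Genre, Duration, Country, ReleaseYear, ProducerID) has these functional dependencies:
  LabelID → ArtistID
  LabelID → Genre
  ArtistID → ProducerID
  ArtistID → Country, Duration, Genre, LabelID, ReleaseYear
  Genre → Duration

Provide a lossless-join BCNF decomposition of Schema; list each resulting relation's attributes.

{ArtistID, Country, Genre, LabelID, ProducerID, ReleaseYear}; {Duration, Genre}

Candidate keys of the original relation: {ArtistID}, {LabelID}.
Within {ArtistID, Country, Duration, Genre, LabelID, ProducerID, ReleaseYear}: {Genre}⁺ ∩ {ArtistID, Country, Duration, Genre, LabelID, ProducerID, ReleaseYear} = {Duration, Genre}, not the whole set, so Genre → Duration violates BCNF; decompose into {Duration, Genre} and {ArtistID, Country, Genre, LabelID, ProducerID, ReleaseYear}.
{Duration, Genre} has no BCNF violation.
{ArtistID, Country, Genre, LabelID, ProducerID, ReleaseYear} has no BCNF violation.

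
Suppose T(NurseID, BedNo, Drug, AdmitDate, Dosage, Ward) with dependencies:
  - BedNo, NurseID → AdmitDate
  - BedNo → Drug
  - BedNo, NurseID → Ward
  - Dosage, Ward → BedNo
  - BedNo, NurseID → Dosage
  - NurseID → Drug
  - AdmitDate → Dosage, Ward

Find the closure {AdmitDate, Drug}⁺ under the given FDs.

Start with {AdmitDate, Drug}.
AdmitDate → Dosage, Ward applies; add {Dosage, Ward} → now {AdmitDate, Dosage, Drug, Ward}.
Dosage, Ward → BedNo applies; add {BedNo} → now {AdmitDate, BedNo, Dosage, Drug, Ward}.
No further FD applies.

{AdmitDate, BedNo, Dosage, Drug, Ward}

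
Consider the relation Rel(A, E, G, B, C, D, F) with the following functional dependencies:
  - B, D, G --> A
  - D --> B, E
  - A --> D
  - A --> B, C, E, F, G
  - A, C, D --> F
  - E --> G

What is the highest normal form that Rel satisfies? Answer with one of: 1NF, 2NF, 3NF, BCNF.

Candidate keys: {A}, {D}. Prime attributes: {A, D}.
E --> G: {E}⁺ = {E, G}, which is not all of the attributes, so the left side is not a superkey — BCNF is violated.
Because {G} is non-prime and the left side of E --> G is not a superkey, the relation is not in 3NF.
All keys have size 1, which rules out partial dependencies — 2NF is satisfied.

2NF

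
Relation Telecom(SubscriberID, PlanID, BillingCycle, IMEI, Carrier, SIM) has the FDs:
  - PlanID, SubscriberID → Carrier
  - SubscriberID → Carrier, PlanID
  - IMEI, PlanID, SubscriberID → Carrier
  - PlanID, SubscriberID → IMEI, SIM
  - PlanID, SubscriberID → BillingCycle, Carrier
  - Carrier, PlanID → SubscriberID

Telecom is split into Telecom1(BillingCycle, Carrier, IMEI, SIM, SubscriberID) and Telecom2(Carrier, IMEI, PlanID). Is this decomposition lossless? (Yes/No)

The shared attributes are {Carrier, IMEI} and {Carrier, IMEI}⁺ = {Carrier, IMEI}.
Telecom1 ⊄ {Carrier, IMEI} and Telecom2 ⊄ {Carrier, IMEI}, so the split is lossy.

No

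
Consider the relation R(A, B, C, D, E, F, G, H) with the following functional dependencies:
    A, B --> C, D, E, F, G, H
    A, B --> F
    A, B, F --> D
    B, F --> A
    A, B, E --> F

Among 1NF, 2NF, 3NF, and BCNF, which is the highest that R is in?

BCNF

Candidate keys: {A, B}, {B, F}. Prime attributes: {A, B, F}.
Every FD has a superkey on the left, so the relation is in BCNF.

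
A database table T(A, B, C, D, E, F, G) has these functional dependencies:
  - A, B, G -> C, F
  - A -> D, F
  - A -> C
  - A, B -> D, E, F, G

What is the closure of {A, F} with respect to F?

{A, C, D, F}

Start with {A, F}.
A -> D, F applies; add {D} → now {A, D, F}.
A -> C applies; add {C} → now {A, C, D, F}.
No further FD applies.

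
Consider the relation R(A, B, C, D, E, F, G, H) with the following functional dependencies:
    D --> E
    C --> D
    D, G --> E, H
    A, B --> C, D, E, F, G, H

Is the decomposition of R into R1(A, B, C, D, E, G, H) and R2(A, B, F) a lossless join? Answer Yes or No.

Yes

R1 ∩ R2 = {A, B}; its closure under F is {A, B, C, D, E, F, G, H}.
This includes all of R1, so the common attributes are a superkey of R1 — the join is lossless.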